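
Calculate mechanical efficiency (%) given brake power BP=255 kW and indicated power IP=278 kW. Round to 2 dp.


eta_mech = (BP / IP) * 100
Ratio = 255 / 278 = 0.9173
eta_mech = 0.9173 * 100 = 91.73%


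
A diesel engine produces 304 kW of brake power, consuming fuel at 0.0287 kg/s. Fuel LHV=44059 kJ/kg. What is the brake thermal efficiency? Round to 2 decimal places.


eta_BTE = (BP / (mf * LHV)) * 100
Denominator = 0.0287 * 44059 = 1264.4933 kW
eta_BTE = (304 / 1264.4933) * 100 = 24.04%


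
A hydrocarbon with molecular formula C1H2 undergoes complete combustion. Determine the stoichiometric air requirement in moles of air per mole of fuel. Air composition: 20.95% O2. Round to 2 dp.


Balanced combustion: C1H2 + 1.5 O2 -> 1 CO2 + 1 H2O
O2 needed = C + H/4 = 1 + 2/4 = 1.50 moles
Air moles = O2 / 0.2095 = 1.50 / 0.2095 = 7.16 moles air


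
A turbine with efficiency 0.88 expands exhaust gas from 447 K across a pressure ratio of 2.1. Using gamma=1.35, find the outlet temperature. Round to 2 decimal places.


T_out = T_in * (1 - eta * (1 - PR^(-(gamma-1)/gamma)))
Exponent = -(1.35-1)/1.35 = -0.25925926
PR^exp = 2.1^(-0.25925926) = 0.82501466
Factor = 1 - 0.88*(1 - 0.82501466) = 0.84601290
T_out = 447 * 0.84601290 = 378.17 K


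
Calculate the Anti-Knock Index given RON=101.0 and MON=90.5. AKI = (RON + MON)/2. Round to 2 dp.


AKI = (RON + MON) / 2
AKI = (101.0 + 90.5) / 2
AKI = 191.5 / 2 = 95.75


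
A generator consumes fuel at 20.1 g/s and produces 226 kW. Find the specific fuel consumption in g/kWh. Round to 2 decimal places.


SFC = (mf / BP) * 3600
Rate = 20.1 / 226 = 0.088938 g/(s*kW)
SFC = 0.088938 * 3600 = 320.18 g/kWh


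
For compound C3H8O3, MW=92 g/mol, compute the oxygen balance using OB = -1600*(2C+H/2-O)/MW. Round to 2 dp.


OB = -1600 * (2C + H/2 - O) / MW
Inner = 2*3 + 8/2 - 3 = 7.00
OB = -1600 * 7.00 / 92 = -121.74%


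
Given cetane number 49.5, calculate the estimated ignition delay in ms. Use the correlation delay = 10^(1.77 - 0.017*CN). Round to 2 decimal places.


delay = 10^(1.77 - 0.017*CN)
Exponent = 1.77 - 0.017*49.5 = 0.9285
delay = 10^0.9285 = 8.48 ms


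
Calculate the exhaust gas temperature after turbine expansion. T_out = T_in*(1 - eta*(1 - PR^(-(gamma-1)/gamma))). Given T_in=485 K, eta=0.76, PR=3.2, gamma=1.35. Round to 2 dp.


T_out = T_in * (1 - eta * (1 - PR^(-(gamma-1)/gamma)))
Exponent = -(1.35-1)/1.35 = -0.25925926
PR^exp = 3.2^(-0.25925926) = 0.73966521
Factor = 1 - 0.76*(1 - 0.73966521) = 0.80214556
T_out = 485 * 0.80214556 = 389.04 K


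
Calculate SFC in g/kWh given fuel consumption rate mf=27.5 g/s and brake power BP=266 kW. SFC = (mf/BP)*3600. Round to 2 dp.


SFC = (mf / BP) * 3600
Rate = 27.5 / 266 = 0.103383 g/(s*kW)
SFC = 0.103383 * 3600 = 372.18 g/kWh


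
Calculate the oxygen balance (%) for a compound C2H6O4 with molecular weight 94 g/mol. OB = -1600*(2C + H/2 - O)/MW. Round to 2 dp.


OB = -1600 * (2C + H/2 - O) / MW
Inner = 2*2 + 6/2 - 4 = 3.00
OB = -1600 * 3.00 / 94 = -51.06%


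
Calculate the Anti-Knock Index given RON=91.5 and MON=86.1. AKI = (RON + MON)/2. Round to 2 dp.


AKI = (RON + MON) / 2
AKI = (91.5 + 86.1) / 2
AKI = 177.6 / 2 = 88.80


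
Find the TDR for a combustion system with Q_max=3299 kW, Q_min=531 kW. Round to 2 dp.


TDR = Q_max / Q_min
TDR = 3299 / 531 = 6.21


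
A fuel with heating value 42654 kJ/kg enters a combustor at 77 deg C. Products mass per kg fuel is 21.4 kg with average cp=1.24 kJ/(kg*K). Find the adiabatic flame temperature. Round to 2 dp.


T_ad = T_in + Hc / (m_p * cp)
Denominator = 21.4 * 1.24 = 26.5360
Temperature rise = 42654 / 26.5360 = 1607.40 K
T_ad = 77 + 1607.40 = 1684.40 deg C


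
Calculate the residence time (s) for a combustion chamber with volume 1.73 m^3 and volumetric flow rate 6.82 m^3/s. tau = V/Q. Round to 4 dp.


tau = V / Q_flow
tau = 1.73 / 6.82 = 0.2537 s


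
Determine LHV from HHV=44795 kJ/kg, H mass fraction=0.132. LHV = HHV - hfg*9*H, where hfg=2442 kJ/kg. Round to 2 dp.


LHV = HHV - hfg * 9 * H
Water correction = 2442 * 9 * 0.132 = 2901.096 kJ/kg
LHV = 44795 - 2901.096 = 41893.90 kJ/kg


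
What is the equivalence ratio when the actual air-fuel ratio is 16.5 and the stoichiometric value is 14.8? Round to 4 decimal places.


phi = AFR_stoich / AFR_actual
phi = 14.8 / 16.5 = 0.8970


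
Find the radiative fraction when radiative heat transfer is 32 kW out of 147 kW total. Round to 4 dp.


f_rad = Q_rad / Q_total
f_rad = 32 / 147 = 0.2177


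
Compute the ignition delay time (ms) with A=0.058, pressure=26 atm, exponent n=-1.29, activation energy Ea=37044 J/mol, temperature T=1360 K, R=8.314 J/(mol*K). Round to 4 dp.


tau = A * P^n * exp(Ea/(R*T))
P^n = 26^(-1.29) = 0.01495149
Ea/(R*T) = 37044/(8.314*1360) = 3.276189
exp(Ea/(R*T)) = 26.474685
tau = 0.058 * 0.01495149 * 26.474685 = 0.0230 ms


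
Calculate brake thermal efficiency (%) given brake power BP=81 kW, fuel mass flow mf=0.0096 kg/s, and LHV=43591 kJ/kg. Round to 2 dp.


eta_BTE = (BP / (mf * LHV)) * 100
Denominator = 0.0096 * 43591 = 418.4736 kW
eta_BTE = (81 / 418.4736) * 100 = 19.36%


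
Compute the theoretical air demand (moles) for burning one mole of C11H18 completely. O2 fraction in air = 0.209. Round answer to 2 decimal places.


Balanced combustion: C11H18 + 15.5 O2 -> 11 CO2 + 9 H2O
O2 needed = C + H/4 = 11 + 18/4 = 15.50 moles
Air moles = O2 / 0.209 = 15.50 / 0.209 = 74.16 moles air


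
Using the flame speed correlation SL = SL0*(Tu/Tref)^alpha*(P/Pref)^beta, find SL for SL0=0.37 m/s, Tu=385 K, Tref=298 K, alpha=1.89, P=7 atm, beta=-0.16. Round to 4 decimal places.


SL = SL0 * (Tu/Tref)^alpha * (P/Pref)^beta
T ratio = 385/298 = 1.29194631
(T ratio)^alpha = 1.29194631^1.89 = 1.622752
(P/Pref)^beta = 7^(-0.16) = 0.732461
SL = 0.37 * 1.622752 * 0.732461 = 0.4398 m/s


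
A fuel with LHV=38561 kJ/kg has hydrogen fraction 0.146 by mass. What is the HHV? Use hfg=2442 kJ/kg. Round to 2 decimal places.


HHV = LHV + hfg * 9 * H
Water addition = 2442 * 9 * 0.146 = 3208.788 kJ/kg
HHV = 38561 + 3208.788 = 41769.79 kJ/kg


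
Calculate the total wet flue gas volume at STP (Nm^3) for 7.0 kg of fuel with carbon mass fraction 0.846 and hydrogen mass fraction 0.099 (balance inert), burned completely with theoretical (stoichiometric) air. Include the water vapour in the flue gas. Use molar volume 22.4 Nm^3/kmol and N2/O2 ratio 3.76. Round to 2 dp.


Per kg fuel: CO2 = (C/12 kmol)*22.4 = (0.846/12)*22.4 = 1.57920 Nm^3
Per kg fuel: H2O = (H/2 kmol)*22.4 = (0.099/2)*22.4 = 1.10880 Nm^3
O2 needed per kg fuel = C/12 + H/4 = 0.846/12 + 0.099/4 = 0.09525000 kmol
Per kg fuel: N2 = O2*3.76*22.4 = 0.09525000*3.76*22.4 = 8.02234 Nm^3
Total per kg = 1.57920 + 1.10880 + 8.02234 = 10.71034 Nm^3
Total = 10.71034 * 7.0 = 74.97 Nm^3


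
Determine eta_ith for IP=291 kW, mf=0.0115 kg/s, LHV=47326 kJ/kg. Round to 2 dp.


eta_ith = (IP / (mf * LHV)) * 100
Denominator = 0.0115 * 47326 = 544.2490 kW
eta_ith = (291 / 544.2490) * 100 = 53.47%


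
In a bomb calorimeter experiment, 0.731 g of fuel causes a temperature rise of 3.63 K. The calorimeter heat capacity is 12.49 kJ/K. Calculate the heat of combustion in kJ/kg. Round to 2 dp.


Hc = C_cal * delta_T / m_fuel
Q_released = 12.49 * 3.63 = 45.3387 kJ
m_fuel = 0.731 g = 0.731/1000 kg = 0.000731 kg
Hc = 45.3387 / 0.000731 = 62022.85 kJ/kg


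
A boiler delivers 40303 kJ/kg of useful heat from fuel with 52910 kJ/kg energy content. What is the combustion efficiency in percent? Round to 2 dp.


Efficiency = (Q_useful / Q_fuel) * 100
Efficiency = (40303 / 52910) * 100
Efficiency = 0.7617 * 100 = 76.17%


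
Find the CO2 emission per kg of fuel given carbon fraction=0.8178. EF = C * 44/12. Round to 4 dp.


EF = C_frac * (M_CO2 / M_C)
EF = 0.8178 * (44/12)
EF = 0.8178 * 3.666667 = 2.9986 kg_CO2/kg_fuel


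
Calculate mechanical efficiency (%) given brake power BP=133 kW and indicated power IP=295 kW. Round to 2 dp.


eta_mech = (BP / IP) * 100
Ratio = 133 / 295 = 0.4508
eta_mech = 0.4508 * 100 = 45.08%


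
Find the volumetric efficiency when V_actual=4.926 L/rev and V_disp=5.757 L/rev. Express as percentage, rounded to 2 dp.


eta_v = (V_actual / V_disp) * 100
Ratio = 4.926 / 5.757 = 0.8557
eta_v = 0.8557 * 100 = 85.57%


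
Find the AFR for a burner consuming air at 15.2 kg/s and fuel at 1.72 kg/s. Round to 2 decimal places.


AFR = m_air / m_fuel
AFR = 15.2 / 1.72 = 8.84


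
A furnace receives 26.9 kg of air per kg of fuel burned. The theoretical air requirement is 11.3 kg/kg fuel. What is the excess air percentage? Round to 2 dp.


Excess air = actual - stoichiometric = 26.9 - 11.3 = 15.60 kg/kg fuel
Excess air % = (excess / stoich) * 100 = (15.60 / 11.3) * 100 = 138.05%


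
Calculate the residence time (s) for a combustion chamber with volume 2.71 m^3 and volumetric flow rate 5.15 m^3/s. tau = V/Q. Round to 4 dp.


tau = V / Q_flow
tau = 2.71 / 5.15 = 0.5262 s


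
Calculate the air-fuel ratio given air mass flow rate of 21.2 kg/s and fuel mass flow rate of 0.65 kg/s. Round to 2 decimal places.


AFR = m_air / m_fuel
AFR = 21.2 / 0.65 = 32.62


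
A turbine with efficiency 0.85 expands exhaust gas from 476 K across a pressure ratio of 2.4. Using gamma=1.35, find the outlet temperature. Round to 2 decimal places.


T_out = T_in * (1 - eta * (1 - PR^(-(gamma-1)/gamma)))
Exponent = -(1.35-1)/1.35 = -0.25925926
PR^exp = 2.4^(-0.25925926) = 0.79694200
Factor = 1 - 0.85*(1 - 0.79694200) = 0.82740070
T_out = 476 * 0.82740070 = 393.84 K


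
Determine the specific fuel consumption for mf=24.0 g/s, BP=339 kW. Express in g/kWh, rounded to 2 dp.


SFC = (mf / BP) * 3600
Rate = 24.0 / 339 = 0.070796 g/(s*kW)
SFC = 0.070796 * 3600 = 254.87 g/kWh


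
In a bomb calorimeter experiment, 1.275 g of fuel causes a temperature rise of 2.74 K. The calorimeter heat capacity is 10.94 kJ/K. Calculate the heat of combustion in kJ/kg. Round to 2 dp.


Hc = C_cal * delta_T / m_fuel
Q_released = 10.94 * 2.74 = 29.9756 kJ
m_fuel = 1.275 g = 1.275/1000 kg = 0.001275 kg
Hc = 29.9756 / 0.001275 = 23510.27 kJ/kg


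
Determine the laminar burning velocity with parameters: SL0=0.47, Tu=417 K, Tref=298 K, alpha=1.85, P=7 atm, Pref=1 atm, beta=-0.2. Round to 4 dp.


SL = SL0 * (Tu/Tref)^alpha * (P/Pref)^beta
T ratio = 417/298 = 1.39932886
(T ratio)^alpha = 1.39932886^1.85 = 1.861880
(P/Pref)^beta = 7^(-0.2) = 0.677611
SL = 0.47 * 1.861880 * 0.677611 = 0.5930 m/s


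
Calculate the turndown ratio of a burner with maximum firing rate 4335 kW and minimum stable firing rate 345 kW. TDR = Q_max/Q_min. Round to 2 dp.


TDR = Q_max / Q_min
TDR = 4335 / 345 = 12.57


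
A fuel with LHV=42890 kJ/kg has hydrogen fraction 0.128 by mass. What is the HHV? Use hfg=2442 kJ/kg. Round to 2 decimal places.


HHV = LHV + hfg * 9 * H
Water addition = 2442 * 9 * 0.128 = 2813.184 kJ/kg
HHV = 42890 + 2813.184 = 45703.18 kJ/kg


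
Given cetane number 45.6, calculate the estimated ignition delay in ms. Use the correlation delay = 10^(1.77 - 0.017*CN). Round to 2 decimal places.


delay = 10^(1.77 - 0.017*CN)
Exponent = 1.77 - 0.017*45.6 = 0.9948
delay = 10^0.9948 = 9.88 ms


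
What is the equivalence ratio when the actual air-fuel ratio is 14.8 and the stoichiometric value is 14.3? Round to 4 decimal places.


phi = AFR_stoich / AFR_actual
phi = 14.3 / 14.8 = 0.9662


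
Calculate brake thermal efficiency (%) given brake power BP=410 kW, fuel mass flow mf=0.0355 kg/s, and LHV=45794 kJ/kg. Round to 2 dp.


eta_BTE = (BP / (mf * LHV)) * 100
Denominator = 0.0355 * 45794 = 1625.6870 kW
eta_BTE = (410 / 1625.6870) * 100 = 25.22%


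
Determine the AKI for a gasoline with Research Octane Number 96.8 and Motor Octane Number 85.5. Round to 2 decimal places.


AKI = (RON + MON) / 2
AKI = (96.8 + 85.5) / 2
AKI = 182.3 / 2 = 91.15


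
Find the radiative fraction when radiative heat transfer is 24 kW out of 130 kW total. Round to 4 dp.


f_rad = Q_rad / Q_total
f_rad = 24 / 130 = 0.1846


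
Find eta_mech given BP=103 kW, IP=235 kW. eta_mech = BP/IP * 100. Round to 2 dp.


eta_mech = (BP / IP) * 100
Ratio = 103 / 235 = 0.4383
eta_mech = 0.4383 * 100 = 43.83%


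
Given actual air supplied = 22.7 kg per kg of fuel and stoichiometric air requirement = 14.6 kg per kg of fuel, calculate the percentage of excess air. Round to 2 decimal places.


Excess air = actual - stoichiometric = 22.7 - 14.6 = 8.10 kg/kg fuel
Excess air % = (excess / stoich) * 100 = (8.10 / 14.6) * 100 = 55.48%


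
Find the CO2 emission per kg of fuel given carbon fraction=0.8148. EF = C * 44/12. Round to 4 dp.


EF = C_frac * (M_CO2 / M_C)
EF = 0.8148 * (44/12)
EF = 0.8148 * 3.666667 = 2.9876 kg_CO2/kg_fuel


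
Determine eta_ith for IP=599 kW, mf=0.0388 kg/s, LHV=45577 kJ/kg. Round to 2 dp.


eta_ith = (IP / (mf * LHV)) * 100
Denominator = 0.0388 * 45577 = 1768.3876 kW
eta_ith = (599 / 1768.3876) * 100 = 33.87%


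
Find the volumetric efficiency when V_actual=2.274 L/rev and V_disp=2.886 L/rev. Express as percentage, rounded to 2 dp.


eta_v = (V_actual / V_disp) * 100
Ratio = 2.274 / 2.886 = 0.7879
eta_v = 0.7879 * 100 = 78.79%


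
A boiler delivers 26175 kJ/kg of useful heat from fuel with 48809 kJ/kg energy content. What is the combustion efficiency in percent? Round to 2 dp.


Efficiency = (Q_useful / Q_fuel) * 100
Efficiency = (26175 / 48809) * 100
Efficiency = 0.5363 * 100 = 53.63%


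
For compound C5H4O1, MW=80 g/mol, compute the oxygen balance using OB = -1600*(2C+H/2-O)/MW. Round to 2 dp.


OB = -1600 * (2C + H/2 - O) / MW
Inner = 2*5 + 4/2 - 1 = 11.00
OB = -1600 * 11.00 / 80 = -220.00%


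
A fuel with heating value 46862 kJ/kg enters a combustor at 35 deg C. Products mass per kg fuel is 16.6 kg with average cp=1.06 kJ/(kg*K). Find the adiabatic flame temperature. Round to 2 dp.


T_ad = T_in + Hc / (m_p * cp)
Denominator = 16.6 * 1.06 = 17.5960
Temperature rise = 46862 / 17.5960 = 2663.22 K
T_ad = 35 + 2663.22 = 2698.22 deg C


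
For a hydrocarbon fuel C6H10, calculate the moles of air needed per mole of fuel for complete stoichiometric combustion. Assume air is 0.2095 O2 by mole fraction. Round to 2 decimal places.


Balanced combustion: C6H10 + 8.5 O2 -> 6 CO2 + 5 H2O
O2 needed = C + H/4 = 6 + 10/4 = 8.50 moles
Air moles = O2 / 0.2095 = 8.50 / 0.2095 = 40.57 moles air


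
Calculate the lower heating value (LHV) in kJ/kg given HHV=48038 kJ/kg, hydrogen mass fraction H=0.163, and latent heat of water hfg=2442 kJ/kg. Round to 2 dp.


LHV = HHV - hfg * 9 * H
Water correction = 2442 * 9 * 0.163 = 3582.414 kJ/kg
LHV = 48038 - 3582.414 = 44455.59 kJ/kg


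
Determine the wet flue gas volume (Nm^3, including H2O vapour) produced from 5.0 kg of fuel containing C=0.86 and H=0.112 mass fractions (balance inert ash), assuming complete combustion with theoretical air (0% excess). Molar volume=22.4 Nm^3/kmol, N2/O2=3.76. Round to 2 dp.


Per kg fuel: CO2 = (C/12 kmol)*22.4 = (0.86/12)*22.4 = 1.60533 Nm^3
Per kg fuel: H2O = (H/2 kmol)*22.4 = (0.112/2)*22.4 = 1.25440 Nm^3
O2 needed per kg fuel = C/12 + H/4 = 0.86/12 + 0.112/4 = 0.09966667 kmol
Per kg fuel: N2 = O2*3.76*22.4 = 0.09966667*3.76*22.4 = 8.39433 Nm^3
Total per kg = 1.60533 + 1.25440 + 8.39433 = 11.25406 Nm^3
Total = 11.25406 * 5.0 = 56.27 Nm^3


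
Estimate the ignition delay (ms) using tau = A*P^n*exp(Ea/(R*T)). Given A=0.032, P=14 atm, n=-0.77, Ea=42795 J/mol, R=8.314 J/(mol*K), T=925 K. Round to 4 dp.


tau = A * P^n * exp(Ea/(R*T))
P^n = 14^(-0.77) = 0.13106339
Ea/(R*T) = 42795/(8.314*925) = 5.564694
exp(Ea/(R*T)) = 261.045279
tau = 0.032 * 0.13106339 * 261.045279 = 1.0948 ms


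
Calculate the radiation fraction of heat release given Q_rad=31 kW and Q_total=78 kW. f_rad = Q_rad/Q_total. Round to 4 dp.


f_rad = Q_rad / Q_total
f_rad = 31 / 78 = 0.3974


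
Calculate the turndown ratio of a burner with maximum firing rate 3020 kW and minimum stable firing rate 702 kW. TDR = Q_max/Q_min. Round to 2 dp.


TDR = Q_max / Q_min
TDR = 3020 / 702 = 4.30


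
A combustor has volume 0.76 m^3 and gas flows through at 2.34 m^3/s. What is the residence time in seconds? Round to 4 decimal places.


tau = V / Q_flow
tau = 0.76 / 2.34 = 0.3248 s


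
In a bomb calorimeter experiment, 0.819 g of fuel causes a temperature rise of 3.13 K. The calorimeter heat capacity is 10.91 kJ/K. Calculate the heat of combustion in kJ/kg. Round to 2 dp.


Hc = C_cal * delta_T / m_fuel
Q_released = 10.91 * 3.13 = 34.1483 kJ
m_fuel = 0.819 g = 0.819/1000 kg = 0.000819 kg
Hc = 34.1483 / 0.000819 = 41695.12 kJ/kg


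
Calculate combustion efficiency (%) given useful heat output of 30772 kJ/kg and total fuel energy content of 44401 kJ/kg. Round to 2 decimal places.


Efficiency = (Q_useful / Q_fuel) * 100
Efficiency = (30772 / 44401) * 100
Efficiency = 0.6930 * 100 = 69.30%


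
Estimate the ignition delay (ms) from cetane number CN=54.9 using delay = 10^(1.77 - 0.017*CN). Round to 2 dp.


delay = 10^(1.77 - 0.017*CN)
Exponent = 1.77 - 0.017*54.9 = 0.8367
delay = 10^0.8367 = 6.87 ms


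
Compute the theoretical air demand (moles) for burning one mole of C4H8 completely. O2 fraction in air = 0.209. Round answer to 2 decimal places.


Balanced combustion: C4H8 + 6 O2 -> 4 CO2 + 4 H2O
O2 needed = C + H/4 = 4 + 8/4 = 6.00 moles
Air moles = O2 / 0.209 = 6.00 / 0.209 = 28.71 moles air


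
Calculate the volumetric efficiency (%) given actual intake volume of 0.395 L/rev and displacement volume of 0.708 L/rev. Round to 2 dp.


eta_v = (V_actual / V_disp) * 100
Ratio = 0.395 / 0.708 = 0.5579
eta_v = 0.5579 * 100 = 55.79%


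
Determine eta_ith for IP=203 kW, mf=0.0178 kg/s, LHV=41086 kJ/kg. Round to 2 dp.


eta_ith = (IP / (mf * LHV)) * 100
Denominator = 0.0178 * 41086 = 731.3308 kW
eta_ith = (203 / 731.3308) * 100 = 27.76%


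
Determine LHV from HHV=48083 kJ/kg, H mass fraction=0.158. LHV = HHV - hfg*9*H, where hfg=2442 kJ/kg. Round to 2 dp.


LHV = HHV - hfg * 9 * H
Water correction = 2442 * 9 * 0.158 = 3472.524 kJ/kg
LHV = 48083 - 3472.524 = 44610.48 kJ/kg


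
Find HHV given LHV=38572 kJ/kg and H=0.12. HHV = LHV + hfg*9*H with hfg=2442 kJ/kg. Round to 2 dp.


HHV = LHV + hfg * 9 * H
Water addition = 2442 * 9 * 0.12 = 2637.360 kJ/kg
HHV = 38572 + 2637.360 = 41209.36 kJ/kg


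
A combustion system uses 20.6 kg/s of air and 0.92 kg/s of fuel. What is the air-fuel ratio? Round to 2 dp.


AFR = m_air / m_fuel
AFR = 20.6 / 0.92 = 22.39


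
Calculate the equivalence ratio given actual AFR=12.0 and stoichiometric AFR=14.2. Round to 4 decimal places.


phi = AFR_stoich / AFR_actual
phi = 14.2 / 12.0 = 1.1833


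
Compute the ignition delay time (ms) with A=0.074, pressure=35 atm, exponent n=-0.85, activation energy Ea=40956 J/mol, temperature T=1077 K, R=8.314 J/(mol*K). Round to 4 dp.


tau = A * P^n * exp(Ea/(R*T))
P^n = 35^(-0.85) = 0.04870148
Ea/(R*T) = 40956/(8.314*1077) = 4.573954
exp(Ea/(R*T)) = 96.926619
tau = 0.074 * 0.04870148 * 96.926619 = 0.3493 ms


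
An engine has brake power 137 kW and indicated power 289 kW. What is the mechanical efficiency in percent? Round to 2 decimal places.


eta_mech = (BP / IP) * 100
Ratio = 137 / 289 = 0.4740
eta_mech = 0.4740 * 100 = 47.40%


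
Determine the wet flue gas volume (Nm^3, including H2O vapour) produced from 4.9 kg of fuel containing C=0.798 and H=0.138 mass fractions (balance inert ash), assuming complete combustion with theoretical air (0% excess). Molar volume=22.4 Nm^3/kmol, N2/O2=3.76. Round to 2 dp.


Per kg fuel: CO2 = (C/12 kmol)*22.4 = (0.798/12)*22.4 = 1.48960 Nm^3
Per kg fuel: H2O = (H/2 kmol)*22.4 = (0.138/2)*22.4 = 1.54560 Nm^3
O2 needed per kg fuel = C/12 + H/4 = 0.798/12 + 0.138/4 = 0.10100000 kmol
Per kg fuel: N2 = O2*3.76*22.4 = 0.10100000*3.76*22.4 = 8.50662 Nm^3
Total per kg = 1.48960 + 1.54560 + 8.50662 = 11.54182 Nm^3
Total = 11.54182 * 4.9 = 56.55 Nm^3


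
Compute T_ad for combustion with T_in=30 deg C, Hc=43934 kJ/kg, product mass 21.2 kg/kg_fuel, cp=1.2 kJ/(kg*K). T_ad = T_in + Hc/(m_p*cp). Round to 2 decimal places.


T_ad = T_in + Hc / (m_p * cp)
Denominator = 21.2 * 1.2 = 25.4400
Temperature rise = 43934 / 25.4400 = 1726.97 K
T_ad = 30 + 1726.97 = 1756.97 deg C


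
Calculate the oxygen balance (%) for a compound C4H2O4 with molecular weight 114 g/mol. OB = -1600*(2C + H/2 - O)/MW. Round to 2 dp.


OB = -1600 * (2C + H/2 - O) / MW
Inner = 2*4 + 2/2 - 4 = 5.00
OB = -1600 * 5.00 / 114 = -70.18%


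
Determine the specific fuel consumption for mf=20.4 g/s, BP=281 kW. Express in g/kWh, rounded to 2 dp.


SFC = (mf / BP) * 3600
Rate = 20.4 / 281 = 0.072598 g/(s*kW)
SFC = 0.072598 * 3600 = 261.35 g/kWh


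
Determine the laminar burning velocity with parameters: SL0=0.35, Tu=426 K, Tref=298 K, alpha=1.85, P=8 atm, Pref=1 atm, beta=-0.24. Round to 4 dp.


SL = SL0 * (Tu/Tref)^alpha * (P/Pref)^beta
T ratio = 426/298 = 1.42953020
(T ratio)^alpha = 1.42953020^1.85 = 1.936902
(P/Pref)^beta = 8^(-0.24) = 0.607097
SL = 0.35 * 1.936902 * 0.607097 = 0.4116 m/s


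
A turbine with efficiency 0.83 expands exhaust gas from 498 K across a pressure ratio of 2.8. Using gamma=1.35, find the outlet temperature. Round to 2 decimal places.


T_out = T_in * (1 - eta * (1 - PR^(-(gamma-1)/gamma)))
Exponent = -(1.35-1)/1.35 = -0.25925926
PR^exp = 2.8^(-0.25925926) = 0.76572026
Factor = 1 - 0.83*(1 - 0.76572026) = 0.80554782
T_out = 498 * 0.80554782 = 401.16 K


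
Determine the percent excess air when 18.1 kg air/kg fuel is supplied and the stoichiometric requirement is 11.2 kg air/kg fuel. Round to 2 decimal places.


Excess air = actual - stoichiometric = 18.1 - 11.2 = 6.90 kg/kg fuel
Excess air % = (excess / stoich) * 100 = (6.90 / 11.2) * 100 = 61.61%


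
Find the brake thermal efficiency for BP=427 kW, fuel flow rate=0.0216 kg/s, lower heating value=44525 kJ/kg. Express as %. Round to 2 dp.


eta_BTE = (BP / (mf * LHV)) * 100
Denominator = 0.0216 * 44525 = 961.7400 kW
eta_BTE = (427 / 961.7400) * 100 = 44.40%


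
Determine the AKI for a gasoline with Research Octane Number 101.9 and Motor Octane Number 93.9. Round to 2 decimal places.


AKI = (RON + MON) / 2
AKI = (101.9 + 93.9) / 2
AKI = 195.8 / 2 = 97.90


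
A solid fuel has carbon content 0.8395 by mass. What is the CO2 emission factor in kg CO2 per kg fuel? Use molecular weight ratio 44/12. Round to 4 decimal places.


EF = C_frac * (M_CO2 / M_C)
EF = 0.8395 * (44/12)
EF = 0.8395 * 3.666667 = 3.0782 kg_CO2/kg_fuel


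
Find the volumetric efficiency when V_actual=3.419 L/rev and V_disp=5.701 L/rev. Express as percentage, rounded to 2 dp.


eta_v = (V_actual / V_disp) * 100
Ratio = 3.419 / 5.701 = 0.5997
eta_v = 0.5997 * 100 = 59.97%


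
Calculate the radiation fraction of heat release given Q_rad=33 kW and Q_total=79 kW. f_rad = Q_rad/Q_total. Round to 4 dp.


f_rad = Q_rad / Q_total
f_rad = 33 / 79 = 0.4177


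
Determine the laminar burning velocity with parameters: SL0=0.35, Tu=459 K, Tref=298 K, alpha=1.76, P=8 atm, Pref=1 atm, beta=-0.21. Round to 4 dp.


SL = SL0 * (Tu/Tref)^alpha * (P/Pref)^beta
T ratio = 459/298 = 1.54026846
(T ratio)^alpha = 1.54026846^1.76 = 2.138798
(P/Pref)^beta = 8^(-0.21) = 0.646176
SL = 0.35 * 2.138798 * 0.646176 = 0.4837 m/s


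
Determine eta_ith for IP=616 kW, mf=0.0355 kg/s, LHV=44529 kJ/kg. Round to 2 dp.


eta_ith = (IP / (mf * LHV)) * 100
Denominator = 0.0355 * 44529 = 1580.7795 kW
eta_ith = (616 / 1580.7795) * 100 = 38.97%


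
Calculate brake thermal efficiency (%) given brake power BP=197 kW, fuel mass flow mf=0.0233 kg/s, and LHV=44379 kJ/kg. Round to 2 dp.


eta_BTE = (BP / (mf * LHV)) * 100
Denominator = 0.0233 * 44379 = 1034.0307 kW
eta_BTE = (197 / 1034.0307) * 100 = 19.05%


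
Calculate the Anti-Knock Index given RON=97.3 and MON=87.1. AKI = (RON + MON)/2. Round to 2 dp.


AKI = (RON + MON) / 2
AKI = (97.3 + 87.1) / 2
AKI = 184.4 / 2 = 92.20


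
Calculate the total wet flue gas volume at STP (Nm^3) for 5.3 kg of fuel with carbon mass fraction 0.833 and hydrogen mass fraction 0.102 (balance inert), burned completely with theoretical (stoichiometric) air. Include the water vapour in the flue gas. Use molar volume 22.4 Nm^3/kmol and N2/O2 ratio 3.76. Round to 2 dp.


Per kg fuel: CO2 = (C/12 kmol)*22.4 = (0.833/12)*22.4 = 1.55493 Nm^3
Per kg fuel: H2O = (H/2 kmol)*22.4 = (0.102/2)*22.4 = 1.14240 Nm^3
O2 needed per kg fuel = C/12 + H/4 = 0.833/12 + 0.102/4 = 0.09491667 kmol
Per kg fuel: N2 = O2*3.76*22.4 = 0.09491667*3.76*22.4 = 7.99426 Nm^3
Total per kg = 1.55493 + 1.14240 + 7.99426 = 10.69159 Nm^3
Total = 10.69159 * 5.3 = 56.67 Nm^3


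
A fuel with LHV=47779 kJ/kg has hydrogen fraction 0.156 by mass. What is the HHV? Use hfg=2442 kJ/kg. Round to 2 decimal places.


HHV = LHV + hfg * 9 * H
Water addition = 2442 * 9 * 0.156 = 3428.568 kJ/kg
HHV = 47779 + 3428.568 = 51207.57 kJ/kg


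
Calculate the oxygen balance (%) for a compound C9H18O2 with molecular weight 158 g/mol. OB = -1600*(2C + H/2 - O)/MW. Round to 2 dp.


OB = -1600 * (2C + H/2 - O) / MW
Inner = 2*9 + 18/2 - 2 = 25.00
OB = -1600 * 25.00 / 158 = -253.16%


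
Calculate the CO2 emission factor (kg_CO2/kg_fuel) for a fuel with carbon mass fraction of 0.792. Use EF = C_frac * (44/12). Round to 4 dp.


EF = C_frac * (M_CO2 / M_C)
EF = 0.792 * (44/12)
EF = 0.792 * 3.666667 = 2.9040 kg_CO2/kg_fuel


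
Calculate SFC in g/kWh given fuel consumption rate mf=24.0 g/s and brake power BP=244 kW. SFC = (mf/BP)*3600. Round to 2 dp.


SFC = (mf / BP) * 3600
Rate = 24.0 / 244 = 0.098361 g/(s*kW)
SFC = 0.098361 * 3600 = 354.10 g/kWh


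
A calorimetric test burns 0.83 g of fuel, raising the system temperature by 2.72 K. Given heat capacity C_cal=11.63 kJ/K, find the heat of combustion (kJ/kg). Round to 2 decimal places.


Hc = C_cal * delta_T / m_fuel
Q_released = 11.63 * 2.72 = 31.6336 kJ
m_fuel = 0.83 g = 0.83/1000 kg = 0.000830 kg
Hc = 31.6336 / 0.000830 = 38112.77 kJ/kg


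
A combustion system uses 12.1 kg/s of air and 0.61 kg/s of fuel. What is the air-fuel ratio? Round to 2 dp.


AFR = m_air / m_fuel
AFR = 12.1 / 0.61 = 19.84


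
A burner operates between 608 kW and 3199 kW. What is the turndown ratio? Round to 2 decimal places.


TDR = Q_max / Q_min
TDR = 3199 / 608 = 5.26


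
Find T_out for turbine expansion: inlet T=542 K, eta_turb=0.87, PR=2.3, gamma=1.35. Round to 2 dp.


T_out = T_in * (1 - eta * (1 - PR^(-(gamma-1)/gamma)))
Exponent = -(1.35-1)/1.35 = -0.25925926
PR^exp = 2.3^(-0.25925926) = 0.80578413
Factor = 1 - 0.87*(1 - 0.80578413) = 0.83103219
T_out = 542 * 0.83103219 = 450.42 K


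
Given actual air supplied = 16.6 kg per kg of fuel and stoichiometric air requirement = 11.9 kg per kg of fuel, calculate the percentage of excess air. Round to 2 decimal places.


Excess air = actual - stoichiometric = 16.6 - 11.9 = 4.70 kg/kg fuel
Excess air % = (excess / stoich) * 100 = (4.70 / 11.9) * 100 = 39.50%


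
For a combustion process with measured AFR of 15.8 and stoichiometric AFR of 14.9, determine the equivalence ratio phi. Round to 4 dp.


phi = AFR_stoich / AFR_actual
phi = 14.9 / 15.8 = 0.9430


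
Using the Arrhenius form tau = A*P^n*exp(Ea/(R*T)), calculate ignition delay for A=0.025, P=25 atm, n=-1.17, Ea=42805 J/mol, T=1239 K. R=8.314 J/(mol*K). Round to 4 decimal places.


tau = A * P^n * exp(Ea/(R*T))
P^n = 25^(-1.17) = 0.02314250
Ea/(R*T) = 42805/(8.314*1239) = 4.155403
exp(Ea/(R*T)) = 63.777678
tau = 0.025 * 0.02314250 * 63.777678 = 0.0369 ms


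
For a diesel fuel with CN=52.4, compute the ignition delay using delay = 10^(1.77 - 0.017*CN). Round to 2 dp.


delay = 10^(1.77 - 0.017*CN)
Exponent = 1.77 - 0.017*52.4 = 0.8792
delay = 10^0.8792 = 7.57 ms


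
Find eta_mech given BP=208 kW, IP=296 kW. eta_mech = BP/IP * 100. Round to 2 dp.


eta_mech = (BP / IP) * 100
Ratio = 208 / 296 = 0.7027
eta_mech = 0.7027 * 100 = 70.27%


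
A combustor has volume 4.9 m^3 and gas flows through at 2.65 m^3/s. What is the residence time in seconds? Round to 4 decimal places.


tau = V / Q_flow
tau = 4.9 / 2.65 = 1.8491 s


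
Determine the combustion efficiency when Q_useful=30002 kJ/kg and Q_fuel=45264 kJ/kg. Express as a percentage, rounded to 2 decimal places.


Efficiency = (Q_useful / Q_fuel) * 100
Efficiency = (30002 / 45264) * 100
Efficiency = 0.6628 * 100 = 66.28%


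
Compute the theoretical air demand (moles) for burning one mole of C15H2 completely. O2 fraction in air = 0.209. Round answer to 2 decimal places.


Balanced combustion: C15H2 + 15.5 O2 -> 15 CO2 + 1 H2O
O2 needed = C + H/4 = 15 + 2/4 = 15.50 moles
Air moles = O2 / 0.209 = 15.50 / 0.209 = 74.16 moles air


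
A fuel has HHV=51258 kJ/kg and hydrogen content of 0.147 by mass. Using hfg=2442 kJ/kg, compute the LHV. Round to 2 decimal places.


LHV = HHV - hfg * 9 * H
Water correction = 2442 * 9 * 0.147 = 3230.766 kJ/kg
LHV = 51258 - 3230.766 = 48027.23 kJ/kg


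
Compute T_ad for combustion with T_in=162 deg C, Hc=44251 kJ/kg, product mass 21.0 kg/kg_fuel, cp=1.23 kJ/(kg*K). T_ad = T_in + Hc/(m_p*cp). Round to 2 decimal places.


T_ad = T_in + Hc / (m_p * cp)
Denominator = 21.0 * 1.23 = 25.8300
Temperature rise = 44251 / 25.8300 = 1713.16 K
T_ad = 162 + 1713.16 = 1875.16 deg C


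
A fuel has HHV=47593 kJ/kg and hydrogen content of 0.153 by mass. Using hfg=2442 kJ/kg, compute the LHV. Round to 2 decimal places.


LHV = HHV - hfg * 9 * H
Water correction = 2442 * 9 * 0.153 = 3362.634 kJ/kg
LHV = 47593 - 3362.634 = 44230.37 kJ/kg


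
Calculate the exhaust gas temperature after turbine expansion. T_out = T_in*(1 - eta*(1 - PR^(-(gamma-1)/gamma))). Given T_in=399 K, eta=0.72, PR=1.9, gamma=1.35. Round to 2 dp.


T_out = T_in * (1 - eta * (1 - PR^(-(gamma-1)/gamma)))
Exponent = -(1.35-1)/1.35 = -0.25925926
PR^exp = 1.9^(-0.25925926) = 0.84670193
Factor = 1 - 0.72*(1 - 0.84670193) = 0.88962539
T_out = 399 * 0.88962539 = 354.96 K


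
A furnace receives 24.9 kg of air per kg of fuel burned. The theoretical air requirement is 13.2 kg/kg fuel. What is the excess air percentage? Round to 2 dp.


Excess air = actual - stoichiometric = 24.9 - 13.2 = 11.70 kg/kg fuel
Excess air % = (excess / stoich) * 100 = (11.70 / 13.2) * 100 = 88.64%


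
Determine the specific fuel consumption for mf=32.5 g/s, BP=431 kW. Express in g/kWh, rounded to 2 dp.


SFC = (mf / BP) * 3600
Rate = 32.5 / 431 = 0.075406 g/(s*kW)
SFC = 0.075406 * 3600 = 271.46 g/kWh


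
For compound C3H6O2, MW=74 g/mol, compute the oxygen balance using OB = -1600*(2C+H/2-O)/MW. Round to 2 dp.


OB = -1600 * (2C + H/2 - O) / MW
Inner = 2*3 + 6/2 - 2 = 7.00
OB = -1600 * 7.00 / 74 = -151.35%


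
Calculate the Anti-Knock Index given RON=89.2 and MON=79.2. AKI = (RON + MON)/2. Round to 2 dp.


AKI = (RON + MON) / 2
AKI = (89.2 + 79.2) / 2
AKI = 168.4 / 2 = 84.20


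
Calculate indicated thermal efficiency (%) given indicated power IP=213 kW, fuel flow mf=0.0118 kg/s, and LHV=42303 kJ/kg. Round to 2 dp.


eta_ith = (IP / (mf * LHV)) * 100
Denominator = 0.0118 * 42303 = 499.1754 kW
eta_ith = (213 / 499.1754) * 100 = 42.67%


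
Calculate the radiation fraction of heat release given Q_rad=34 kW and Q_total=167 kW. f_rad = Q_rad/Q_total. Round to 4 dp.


f_rad = Q_rad / Q_total
f_rad = 34 / 167 = 0.2036


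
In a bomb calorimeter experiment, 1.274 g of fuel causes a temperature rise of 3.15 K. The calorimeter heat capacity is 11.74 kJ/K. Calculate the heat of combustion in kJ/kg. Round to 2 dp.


Hc = C_cal * delta_T / m_fuel
Q_released = 11.74 * 3.15 = 36.9810 kJ
m_fuel = 1.274 g = 1.274/1000 kg = 0.001274 kg
Hc = 36.9810 / 0.001274 = 29027.47 kJ/kg


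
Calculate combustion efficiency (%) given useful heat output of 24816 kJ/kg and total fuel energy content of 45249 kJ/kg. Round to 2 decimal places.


Efficiency = (Q_useful / Q_fuel) * 100
Efficiency = (24816 / 45249) * 100
Efficiency = 0.5484 * 100 = 54.84%


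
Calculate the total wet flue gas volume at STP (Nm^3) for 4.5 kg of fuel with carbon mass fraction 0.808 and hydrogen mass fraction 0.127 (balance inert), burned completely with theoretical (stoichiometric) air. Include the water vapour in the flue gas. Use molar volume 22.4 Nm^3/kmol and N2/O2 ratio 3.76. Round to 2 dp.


Per kg fuel: CO2 = (C/12 kmol)*22.4 = (0.808/12)*22.4 = 1.50827 Nm^3
Per kg fuel: H2O = (H/2 kmol)*22.4 = (0.127/2)*22.4 = 1.42240 Nm^3
O2 needed per kg fuel = C/12 + H/4 = 0.808/12 + 0.127/4 = 0.09908333 kmol
Per kg fuel: N2 = O2*3.76*22.4 = 0.09908333*3.76*22.4 = 8.34519 Nm^3
Total per kg = 1.50827 + 1.42240 + 8.34519 = 11.27586 Nm^3
Total = 11.27586 * 4.5 = 50.74 Nm^3


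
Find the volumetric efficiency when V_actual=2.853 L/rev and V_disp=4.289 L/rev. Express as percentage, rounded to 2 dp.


eta_v = (V_actual / V_disp) * 100
Ratio = 2.853 / 4.289 = 0.6652
eta_v = 0.6652 * 100 = 66.52%


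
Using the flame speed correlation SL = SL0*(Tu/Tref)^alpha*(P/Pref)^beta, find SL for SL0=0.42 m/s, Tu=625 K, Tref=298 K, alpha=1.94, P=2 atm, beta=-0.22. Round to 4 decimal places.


SL = SL0 * (Tu/Tref)^alpha * (P/Pref)^beta
T ratio = 625/298 = 2.09731544
(T ratio)^alpha = 2.09731544^1.94 = 4.207534
(P/Pref)^beta = 2^(-0.22) = 0.858565
SL = 0.42 * 4.207534 * 0.858565 = 1.5172 m/s


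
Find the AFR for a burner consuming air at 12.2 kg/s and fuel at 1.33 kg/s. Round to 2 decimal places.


AFR = m_air / m_fuel
AFR = 12.2 / 1.33 = 9.17


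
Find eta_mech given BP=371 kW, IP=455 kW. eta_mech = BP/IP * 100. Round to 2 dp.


eta_mech = (BP / IP) * 100
Ratio = 371 / 455 = 0.8154
eta_mech = 0.8154 * 100 = 81.54%


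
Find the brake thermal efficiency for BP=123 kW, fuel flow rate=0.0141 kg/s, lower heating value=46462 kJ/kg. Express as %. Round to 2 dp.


eta_BTE = (BP / (mf * LHV)) * 100
Denominator = 0.0141 * 46462 = 655.1142 kW
eta_BTE = (123 / 655.1142) * 100 = 18.78%


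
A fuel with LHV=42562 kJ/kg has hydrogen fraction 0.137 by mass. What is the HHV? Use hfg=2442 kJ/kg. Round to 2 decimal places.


HHV = LHV + hfg * 9 * H
Water addition = 2442 * 9 * 0.137 = 3010.986 kJ/kg
HHV = 42562 + 3010.986 = 45572.99 kJ/kg


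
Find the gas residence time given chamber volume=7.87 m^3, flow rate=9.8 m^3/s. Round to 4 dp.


tau = V / Q_flow
tau = 7.87 / 9.8 = 0.8031 s


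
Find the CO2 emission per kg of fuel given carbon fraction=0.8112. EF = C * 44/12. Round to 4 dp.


EF = C_frac * (M_CO2 / M_C)
EF = 0.8112 * (44/12)
EF = 0.8112 * 3.666667 = 2.9744 kg_CO2/kg_fuel


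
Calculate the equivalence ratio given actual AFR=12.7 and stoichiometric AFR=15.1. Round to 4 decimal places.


phi = AFR_stoich / AFR_actual
phi = 15.1 / 12.7 = 1.1890


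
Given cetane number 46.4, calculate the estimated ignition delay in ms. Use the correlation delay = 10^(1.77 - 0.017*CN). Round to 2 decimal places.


delay = 10^(1.77 - 0.017*CN)
Exponent = 1.77 - 0.017*46.4 = 0.9812
delay = 10^0.9812 = 9.58 ms


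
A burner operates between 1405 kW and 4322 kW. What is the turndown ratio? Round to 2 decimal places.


TDR = Q_max / Q_min
TDR = 4322 / 1405 = 3.08


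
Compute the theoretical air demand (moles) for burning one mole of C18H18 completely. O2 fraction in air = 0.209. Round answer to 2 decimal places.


Balanced combustion: C18H18 + 22.5 O2 -> 18 CO2 + 9 H2O
O2 needed = C + H/4 = 18 + 18/4 = 22.50 moles
Air moles = O2 / 0.209 = 22.50 / 0.209 = 107.66 moles air


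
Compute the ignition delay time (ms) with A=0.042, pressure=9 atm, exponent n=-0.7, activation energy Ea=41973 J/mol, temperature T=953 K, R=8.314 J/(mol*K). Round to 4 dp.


tau = A * P^n * exp(Ea/(R*T))
P^n = 9^(-0.7) = 0.21479800
Ea/(R*T) = 41973/(8.314*953) = 5.297453
exp(Ea/(R*T)) = 199.827148
tau = 0.042 * 0.21479800 * 199.827148 = 1.8027 ms


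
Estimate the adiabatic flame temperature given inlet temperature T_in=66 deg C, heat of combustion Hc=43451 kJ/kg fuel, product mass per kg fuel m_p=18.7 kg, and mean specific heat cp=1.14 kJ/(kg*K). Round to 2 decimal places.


T_ad = T_in + Hc / (m_p * cp)
Denominator = 18.7 * 1.14 = 21.3180
Temperature rise = 43451 / 21.3180 = 2038.23 K
T_ad = 66 + 2038.23 = 2104.23 deg C


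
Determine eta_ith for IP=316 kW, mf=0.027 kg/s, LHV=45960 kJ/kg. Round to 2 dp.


eta_ith = (IP / (mf * LHV)) * 100
Denominator = 0.027 * 45960 = 1240.9200 kW
eta_ith = (316 / 1240.9200) * 100 = 25.46%


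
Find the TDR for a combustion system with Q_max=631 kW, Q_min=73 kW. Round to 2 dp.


TDR = Q_max / Q_min
TDR = 631 / 73 = 8.64


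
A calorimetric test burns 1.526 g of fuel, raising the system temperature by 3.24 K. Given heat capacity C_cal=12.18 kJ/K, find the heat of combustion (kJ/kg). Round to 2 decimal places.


Hc = C_cal * delta_T / m_fuel
Q_released = 12.18 * 3.24 = 39.4632 kJ
m_fuel = 1.526 g = 1.526/1000 kg = 0.001526 kg
Hc = 39.4632 / 0.001526 = 25860.55 kJ/kg


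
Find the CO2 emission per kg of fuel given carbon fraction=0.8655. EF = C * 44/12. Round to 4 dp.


EF = C_frac * (M_CO2 / M_C)
EF = 0.8655 * (44/12)
EF = 0.8655 * 3.666667 = 3.1735 kg_CO2/kg_fuel


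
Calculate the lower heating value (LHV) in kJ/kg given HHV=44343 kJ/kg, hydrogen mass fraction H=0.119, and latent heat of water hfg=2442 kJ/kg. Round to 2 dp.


LHV = HHV - hfg * 9 * H
Water correction = 2442 * 9 * 0.119 = 2615.382 kJ/kg
LHV = 44343 - 2615.382 = 41727.62 kJ/kg


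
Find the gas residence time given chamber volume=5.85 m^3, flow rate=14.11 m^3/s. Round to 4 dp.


tau = V / Q_flow
tau = 5.85 / 14.11 = 0.4146 s


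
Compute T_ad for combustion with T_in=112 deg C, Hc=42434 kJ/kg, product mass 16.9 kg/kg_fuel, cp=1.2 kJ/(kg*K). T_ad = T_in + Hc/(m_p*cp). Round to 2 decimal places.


T_ad = T_in + Hc / (m_p * cp)
Denominator = 16.9 * 1.2 = 20.2800
Temperature rise = 42434 / 20.2800 = 2092.41 K
T_ad = 112 + 2092.41 = 2204.41 deg C


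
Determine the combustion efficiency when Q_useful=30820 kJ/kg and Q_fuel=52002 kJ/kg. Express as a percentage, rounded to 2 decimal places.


Efficiency = (Q_useful / Q_fuel) * 100
Efficiency = (30820 / 52002) * 100
Efficiency = 0.5927 * 100 = 59.27%


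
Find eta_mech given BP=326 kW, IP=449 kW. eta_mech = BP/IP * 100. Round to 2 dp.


eta_mech = (BP / IP) * 100
Ratio = 326 / 449 = 0.7261
eta_mech = 0.7261 * 100 = 72.61%


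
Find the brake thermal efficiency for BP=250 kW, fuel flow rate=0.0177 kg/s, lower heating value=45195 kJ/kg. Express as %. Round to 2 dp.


eta_BTE = (BP / (mf * LHV)) * 100
Denominator = 0.0177 * 45195 = 799.9515 kW
eta_BTE = (250 / 799.9515) * 100 = 31.25%


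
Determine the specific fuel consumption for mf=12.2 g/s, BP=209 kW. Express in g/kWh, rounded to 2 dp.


SFC = (mf / BP) * 3600
Rate = 12.2 / 209 = 0.058373 g/(s*kW)
SFC = 0.058373 * 3600 = 210.14 g/kWh


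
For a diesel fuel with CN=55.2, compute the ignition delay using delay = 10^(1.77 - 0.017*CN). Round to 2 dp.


delay = 10^(1.77 - 0.017*CN)
Exponent = 1.77 - 0.017*55.2 = 0.8316
delay = 10^0.8316 = 6.79 ms


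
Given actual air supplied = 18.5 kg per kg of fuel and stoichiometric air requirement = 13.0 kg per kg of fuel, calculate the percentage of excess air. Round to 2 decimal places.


Excess air = actual - stoichiometric = 18.5 - 13.0 = 5.50 kg/kg fuel
Excess air % = (excess / stoich) * 100 = (5.50 / 13.0) * 100 = 42.31%


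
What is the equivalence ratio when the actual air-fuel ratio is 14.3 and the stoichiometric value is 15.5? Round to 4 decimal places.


phi = AFR_stoich / AFR_actual
phi = 15.5 / 14.3 = 1.0839


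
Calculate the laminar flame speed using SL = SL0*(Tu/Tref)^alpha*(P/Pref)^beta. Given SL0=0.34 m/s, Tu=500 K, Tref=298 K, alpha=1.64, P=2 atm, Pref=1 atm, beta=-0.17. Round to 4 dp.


SL = SL0 * (Tu/Tref)^alpha * (P/Pref)^beta
T ratio = 500/298 = 1.67785235
(T ratio)^alpha = 1.67785235^1.64 = 2.336663
(P/Pref)^beta = 2^(-0.17) = 0.888843
SL = 0.34 * 2.336663 * 0.888843 = 0.7062 m/s
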